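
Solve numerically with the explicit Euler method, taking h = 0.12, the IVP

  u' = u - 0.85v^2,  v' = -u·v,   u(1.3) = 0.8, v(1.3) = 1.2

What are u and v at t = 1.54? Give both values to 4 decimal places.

Euler on (u,v): u_{n+1} = u_n + h·u', v_{n+1} = v_n + h·v'.
1.300000: (0.800000, 1.200000); f=(-0.424000, -0.960000) → (0.749120, 1.084800)
1.420000: (0.749120, 1.084800); f=(-0.251152, -0.812645) → (0.718982, 0.987283)
(u(1.54), v(1.54)) ≈ (0.7190, 0.9873)

0.7190, 0.9873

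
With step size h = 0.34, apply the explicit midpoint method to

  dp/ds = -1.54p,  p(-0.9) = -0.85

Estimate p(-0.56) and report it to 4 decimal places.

-0.5215

Midpoint: k1 = f(s_n, p_n); k2 = f(s_n + h/2, p_n + (h/2)·k1); p_{n+1} = p_n + h·k2.
s=-0.900000, p=-0.850000:
  k1 = f(-0.900000, -0.850000) = 1.309000
  k2 = f(-0.730000, -0.627470) = 0.966304
  p ← -0.850000 + 0.34·0.966304 = -0.521457
p(-0.56) ≈ -0.5215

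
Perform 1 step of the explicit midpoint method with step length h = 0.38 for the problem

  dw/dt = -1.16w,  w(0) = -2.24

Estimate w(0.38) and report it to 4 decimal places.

Midpoint: k1 = f(t_n, w_n); k2 = f(t_n + h/2, w_n + (h/2)·k1); w_{n+1} = w_n + h·k2.
t=0.000000, w=-2.240000:
  k1 = f(0.000000, -2.240000) = 2.598400
  k2 = f(0.190000, -1.746304) = 2.025713
  w ← -2.240000 + 0.38·2.025713 = -1.470229
w(0.38) ≈ -1.4702

-1.4702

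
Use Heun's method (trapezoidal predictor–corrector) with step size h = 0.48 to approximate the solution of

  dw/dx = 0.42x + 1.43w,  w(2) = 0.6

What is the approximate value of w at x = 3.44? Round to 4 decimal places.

8.6728

Heun: k1 = f(x_n, w_n); k2 = f(x_n + h, w_n + h·k1); w_{n+1} = w_n + (h/2)·(k1 + k2).
x=2.000000, w=0.600000:
  k1 = f(2.000000, 0.600000) = 1.698000
  k2 = f(2.480000, 1.415040) = 3.065107
  w ← 0.600000 + (0.48/2)·(1.698000 + 3.065107) = 1.743146
x=2.480000, w=1.743146:
  k1 = f(2.480000, 1.743146) = 3.534298
  k2 = f(2.960000, 3.439609) = 6.161841
  w ← 1.743146 + (0.48/2)·(3.534298 + 6.161841) = 4.070219
x=2.960000, w=4.070219:
  k1 = f(2.960000, 4.070219) = 7.063613
  k2 = f(3.440000, 7.460754) = 12.113678
  w ← 4.070219 + (0.48/2)·(7.063613 + 12.113678) = 8.672769
w(3.44) ≈ 8.6728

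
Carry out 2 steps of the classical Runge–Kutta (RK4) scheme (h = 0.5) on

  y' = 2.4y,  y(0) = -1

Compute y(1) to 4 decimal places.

-10.8531

RK4: k1 = f(t_n, y_n); k2 = f(t_n + h/2, y_n + (h/2)·k1); k3 = f(t_n + h/2, y_n + (h/2)·k2); k4 = f(t_n + h, y_n + h·k3); y_{n+1} = y_n + (h/6)·(k1 + 2k2 + 2k3 + k4).
t=0.000000, y=-1.000000:
  k1 = f(0.000000, -1.000000) = -2.400000
  k2 = f(0.250000, -1.600000) = -3.840000
  k3 = f(0.250000, -1.960000) = -4.704000
  k4 = f(0.500000, -3.352000) = -8.044800
  y ← -1.000000 + (0.5/6)·(k1 + 2k2 + 2k3 + k4) = -3.294400
t=0.500000, y=-3.294400:
  k1 = f(0.500000, -3.294400) = -7.906560
  k2 = f(0.750000, -5.271040) = -12.650496
  k3 = f(0.750000, -6.457024) = -15.496858
  k4 = f(1.000000, -11.042829) = -26.502789
  y ← -3.294400 + (0.5/6)·(k1 + 2k2 + 2k3 + k4) = -10.853071
y(1) ≈ -10.8531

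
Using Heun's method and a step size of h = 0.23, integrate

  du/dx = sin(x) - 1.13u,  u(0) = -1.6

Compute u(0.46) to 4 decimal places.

-0.8675

Heun: k1 = f(x_n, u_n); k2 = f(x_n + h, u_n + h·k1); u_{n+1} = u_n + (h/2)·(k1 + k2).
x=0.000000, u=-1.600000:
  k1 = f(0.000000, -1.600000) = 1.808000
  k2 = f(0.230000, -1.184160) = 1.566078
  u ← -1.600000 + (0.23/2)·(1.808000 + 1.566078) = -1.211981
x=0.230000, u=-1.211981:
  k1 = f(0.230000, -1.211981) = 1.597516
  k2 = f(0.460000, -0.844552) = 1.398292
  u ← -1.211981 + (0.23/2)·(1.597516 + 1.398292) = -0.867463
u(0.46) ≈ -0.8675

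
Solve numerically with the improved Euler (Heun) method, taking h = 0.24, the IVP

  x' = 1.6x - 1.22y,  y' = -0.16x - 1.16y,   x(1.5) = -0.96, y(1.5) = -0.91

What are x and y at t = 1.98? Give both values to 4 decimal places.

Heun on (x,y): k1 = f(t_n, state_n); k2 = f(t_n + h, state_n + h·k1); state_{n+1} = state_n + (h/2)·(k1 + k2).
1.500000: (-0.960000, -0.910000)
  k1 = (-0.425800, 1.209200)
  predictor → (-1.062192, -0.619792)
  k2 = (-0.943361, 0.888909)
  → (-1.124299, -0.658227)
1.740000: (-1.124299, -0.658227)
  k1 = (-0.995842, 0.943431)
  predictor → (-1.363301, -0.431803)
  k2 = (-1.654482, 0.719020)
  → (-1.442338, -0.458733)
(x(1.98), y(1.98)) ≈ (-1.4423, -0.4587)

-1.4423, -0.4587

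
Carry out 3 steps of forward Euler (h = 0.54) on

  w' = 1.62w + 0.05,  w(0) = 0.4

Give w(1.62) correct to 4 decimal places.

Euler: w_{n+1} = w_n + h·f(x_n, w_n).
x=0.000000, w=0.400000: f=0.698000 → w ← 0.400000 + 0.54·0.698000 = 0.776920
x=0.540000, w=0.776920: f=1.308610 → w ← 0.776920 + 0.54·1.308610 = 1.483570
x=1.080000, w=1.483570: f=2.453383 → w ← 1.483570 + 0.54·2.453383 = 2.808396
w(1.62) ≈ 2.8084

2.8084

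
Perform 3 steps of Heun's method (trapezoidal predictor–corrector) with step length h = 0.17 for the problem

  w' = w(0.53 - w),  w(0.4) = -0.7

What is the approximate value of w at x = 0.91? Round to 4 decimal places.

-1.5231

Heun: k1 = f(x_n, w_n); k2 = f(x_n + h, w_n + h·k1); w_{n+1} = w_n + (h/2)·(k1 + k2).
x=0.400000, w=-0.700000:
  k1 = f(0.400000, -0.700000) = -0.861000
  k2 = f(0.570000, -0.846370) = -1.164918
  w ← -0.700000 + (0.17/2)·(-0.861000 + (-1.164918)) = -0.872203
x=0.570000, w=-0.872203:
  k1 = f(0.570000, -0.872203) = -1.223006
  k2 = f(0.740000, -1.080114) = -1.739107
  w ← -0.872203 + (0.17/2)·(-1.223006 + (-1.739107)) = -1.123983
x=0.740000, w=-1.123983:
  k1 = f(0.740000, -1.123983) = -1.859048
  k2 = f(0.910000, -1.440021) = -2.836871
  w ← -1.123983 + (0.17/2)·(-1.859048 + (-2.836871)) = -1.523136
w(0.91) ≈ -1.5231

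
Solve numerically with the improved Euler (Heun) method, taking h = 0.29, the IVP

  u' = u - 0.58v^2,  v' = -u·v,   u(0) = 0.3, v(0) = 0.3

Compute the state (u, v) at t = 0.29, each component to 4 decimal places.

Heun on (u,v): k1 = f(t_n, state_n); k2 = f(t_n + h, state_n + h·k1); state_{n+1} = state_n + (h/2)·(k1 + k2).
0.000000: (0.300000, 0.300000)
  k1 = (0.247800, -0.090000)
  predictor → (0.371862, 0.273900)
  k2 = (0.328350, -0.101853)
  → (0.383542, 0.272181)
(u(0.29), v(0.29)) ≈ (0.3835, 0.2722)

0.3835, 0.2722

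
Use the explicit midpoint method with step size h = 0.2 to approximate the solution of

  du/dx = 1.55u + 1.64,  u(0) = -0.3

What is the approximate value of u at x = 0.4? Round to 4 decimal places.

Midpoint: k1 = f(x_n, u_n); k2 = f(x_n + h/2, u_n + (h/2)·k1); u_{n+1} = u_n + h·k2.
x=0.000000, u=-0.300000:
  k1 = f(0.000000, -0.300000) = 1.175000
  k2 = f(0.100000, -0.182500) = 1.357125
  u ← -0.300000 + 0.2·1.357125 = -0.028575
x=0.200000, u=-0.028575:
  k1 = f(0.200000, -0.028575) = 1.595709
  k2 = f(0.300000, 0.130996) = 1.843044
  u ← -0.028575 + 0.2·1.843044 = 0.340034
u(0.4) ≈ 0.3400

0.3400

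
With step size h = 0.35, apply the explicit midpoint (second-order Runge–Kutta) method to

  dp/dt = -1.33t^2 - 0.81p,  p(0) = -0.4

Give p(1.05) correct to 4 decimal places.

Midpoint: k1 = f(t_n, p_n); k2 = f(t_n + h/2, p_n + (h/2)·k1); p_{n+1} = p_n + h·k2.
t=0.000000, p=-0.400000:
  k1 = f(0.000000, -0.400000) = 0.324000
  k2 = f(0.175000, -0.343300) = 0.237342
  p ← -0.400000 + 0.35·0.237342 = -0.316930
t=0.350000, p=-0.316930:
  k1 = f(0.350000, -0.316930) = 0.093789
  k2 = f(0.525000, -0.300517) = -0.123162
  p ← -0.316930 + 0.35·(-0.123162) = -0.360037
t=0.700000, p=-0.360037:
  k1 = f(0.700000, -0.360037) = -0.360070
  k2 = f(0.875000, -0.423049) = -0.675611
  p ← -0.360037 + 0.35·(-0.675611) = -0.596501
p(1.05) ≈ -0.5965

-0.5965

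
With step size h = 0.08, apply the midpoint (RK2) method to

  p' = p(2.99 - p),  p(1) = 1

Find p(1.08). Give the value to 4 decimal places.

1.1650

Midpoint: k1 = f(x_n, p_n); k2 = f(x_n + h/2, p_n + (h/2)·k1); p_{n+1} = p_n + h·k2.
x=1.000000, p=1.000000:
  k1 = f(1.000000, 1.000000) = 1.990000
  k2 = f(1.040000, 1.079600) = 2.062468
  p ← 1.000000 + 0.08·2.062468 = 1.164997
p(1.08) ≈ 1.1650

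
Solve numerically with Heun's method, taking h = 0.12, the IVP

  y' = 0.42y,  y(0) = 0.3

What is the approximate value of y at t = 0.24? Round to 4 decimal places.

Heun: k1 = f(t_n, y_n); k2 = f(t_n + h, y_n + h·k1); y_{n+1} = y_n + (h/2)·(k1 + k2).
t=0.000000, y=0.300000:
  k1 = f(0.000000, 0.300000) = 0.126000
  k2 = f(0.120000, 0.315120) = 0.132350
  y ← 0.300000 + (0.12/2)·(0.126000 + 0.132350) = 0.315501
t=0.120000, y=0.315501:
  k1 = f(0.120000, 0.315501) = 0.132510
  k2 = f(0.240000, 0.331402) = 0.139189
  y ← 0.315501 + (0.12/2)·(0.132510 + 0.139189) = 0.331803
y(0.24) ≈ 0.3318

0.3318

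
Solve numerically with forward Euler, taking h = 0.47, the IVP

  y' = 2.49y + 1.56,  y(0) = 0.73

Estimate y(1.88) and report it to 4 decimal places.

29.4689

Euler: y_{n+1} = y_n + h·f(t_n, y_n).
t=0.000000, y=0.730000: f=3.377700 → y ← 0.730000 + 0.47·3.377700 = 2.317519
t=0.470000, y=2.317519: f=7.330622 → y ← 2.317519 + 0.47·7.330622 = 5.762911
t=0.940000, y=5.762911: f=15.909650 → y ← 5.762911 + 0.47·15.909650 = 13.240447
t=1.410000, y=13.240447: f=34.528713 → y ← 13.240447 + 0.47·34.528713 = 29.468942
y(1.88) ≈ 29.4689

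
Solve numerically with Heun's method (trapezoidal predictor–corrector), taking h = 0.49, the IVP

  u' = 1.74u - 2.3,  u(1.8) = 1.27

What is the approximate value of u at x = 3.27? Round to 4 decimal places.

0.7577

Heun: k1 = f(x_n, u_n); k2 = f(x_n + h, u_n + h·k1); u_{n+1} = u_n + (h/2)·(k1 + k2).
x=1.800000, u=1.270000:
  k1 = f(1.800000, 1.270000) = -0.090200
  k2 = f(2.290000, 1.225802) = -0.167105
  u ← 1.270000 + (0.49/2)·(-0.090200 + (-0.167105)) = 1.206960
x=2.290000, u=1.206960:
  k1 = f(2.290000, 1.206960) = -0.199889
  k2 = f(2.780000, 1.109015) = -0.370314
  u ← 1.206960 + (0.49/2)·(-0.199889 + (-0.370314)) = 1.067261
x=2.780000, u=1.067261:
  k1 = f(2.780000, 1.067261) = -0.442967
  k2 = f(3.270000, 0.850207) = -0.820640
  u ← 1.067261 + (0.49/2)·(-0.442967 + (-0.820640)) = 0.757677
u(3.27) ≈ 0.7577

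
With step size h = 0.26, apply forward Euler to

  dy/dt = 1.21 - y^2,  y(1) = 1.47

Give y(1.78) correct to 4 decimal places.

Euler: y_{n+1} = y_n + h·f(t_n, y_n).
t=1.000000, y=1.470000: f=-0.950900 → y ← 1.470000 + 0.26·(-0.950900) = 1.222766
t=1.260000, y=1.222766: f=-0.285157 → y ← 1.222766 + 0.26·(-0.285157) = 1.148625
t=1.520000, y=1.148625: f=-0.109340 → y ← 1.148625 + 0.26·(-0.109340) = 1.120197
y(1.78) ≈ 1.1202

1.1202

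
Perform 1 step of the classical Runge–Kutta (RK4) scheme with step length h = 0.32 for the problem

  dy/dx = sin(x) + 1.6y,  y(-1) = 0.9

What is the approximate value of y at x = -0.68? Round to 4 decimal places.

RK4: k1 = f(x_n, y_n); k2 = f(x_n + h/2, y_n + (h/2)·k1); k3 = f(x_n + h/2, y_n + (h/2)·k2); k4 = f(x_n + h, y_n + h·k3); y_{n+1} = y_n + (h/6)·(k1 + 2k2 + 2k3 + k4).
x=-1.000000, y=0.900000:
  k1 = f(-1.000000, 0.900000) = 0.598529
  k2 = f(-0.840000, 0.995765) = 0.848580
  k3 = f(-0.840000, 1.035773) = 0.912593
  k4 = f(-0.680000, 1.192030) = 1.278455
  y ← 0.900000 + (0.32/6)·(k1 + 2k2 + 2k3 + k4) = 1.187964
y(-0.68) ≈ 1.1880

1.1880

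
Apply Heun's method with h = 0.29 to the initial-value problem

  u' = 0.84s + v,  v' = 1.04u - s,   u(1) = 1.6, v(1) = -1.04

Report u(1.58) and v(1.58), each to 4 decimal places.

Heun on (u,v): k1 = f(s_n, state_n); k2 = f(s_n + h, state_n + h·k1); state_{n+1} = state_n + (h/2)·(k1 + k2).
1.000000: (1.600000, -1.040000)
  k1 = (-0.200000, 0.664000)
  predictor → (1.542000, -0.847440)
  k2 = (0.236160, 0.313680)
  → (1.605243, -0.898236)
1.290000: (1.605243, -0.898236)
  k1 = (0.185364, 0.379453)
  predictor → (1.658999, -0.788195)
  k2 = (0.539005, 0.145359)
  → (1.710277, -0.822139)
(u(1.58), v(1.58)) ≈ (1.7103, -0.8221)

1.7103, -0.8221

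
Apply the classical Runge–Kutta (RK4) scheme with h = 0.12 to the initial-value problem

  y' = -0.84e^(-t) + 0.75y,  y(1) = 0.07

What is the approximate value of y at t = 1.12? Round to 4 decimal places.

0.0400

RK4: k1 = f(t_n, y_n); k2 = f(t_n + h/2, y_n + (h/2)·k1); k3 = f(t_n + h/2, y_n + (h/2)·k2); k4 = f(t_n + h, y_n + h·k3); y_{n+1} = y_n + (h/6)·(k1 + 2k2 + 2k3 + k4).
t=1.000000, y=0.070000:
  k1 = f(1.000000, 0.070000) = -0.256519
  k2 = f(1.060000, 0.054609) = -0.250066
  k3 = f(1.060000, 0.054996) = -0.249776
  k4 = f(1.120000, 0.040027) = -0.244055
  y ← 0.070000 + (0.12/6)·(k1 + 2k2 + 2k3 + k4) = 0.039995
y(1.12) ≈ 0.0400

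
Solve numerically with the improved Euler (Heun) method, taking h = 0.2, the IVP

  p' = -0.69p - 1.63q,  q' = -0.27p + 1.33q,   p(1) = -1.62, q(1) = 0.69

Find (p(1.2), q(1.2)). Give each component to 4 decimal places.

-1.6655, 0.9971

Heun on (p,q): k1 = f(t_n, state_n); k2 = f(t_n + h, state_n + h·k1); state_{n+1} = state_n + (h/2)·(k1 + k2).
1.000000: (-1.620000, 0.690000)
  k1 = (-0.006900, 1.355100)
  predictor → (-1.621380, 0.961020)
  k2 = (-0.447710, 1.715929)
  → (-1.665461, 0.997103)
(p(1.2), q(1.2)) ≈ (-1.6655, 0.9971)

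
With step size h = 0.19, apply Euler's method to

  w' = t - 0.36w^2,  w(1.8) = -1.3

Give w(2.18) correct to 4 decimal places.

-0.7743

Euler: w_{n+1} = w_n + h·f(t_n, w_n).
t=1.800000, w=-1.300000: f=1.191600 → w ← -1.300000 + 0.19·1.191600 = -1.073596
t=1.990000, w=-1.073596: f=1.575061 → w ← -1.073596 + 0.19·1.575061 = -0.774334
w(2.18) ≈ -0.7743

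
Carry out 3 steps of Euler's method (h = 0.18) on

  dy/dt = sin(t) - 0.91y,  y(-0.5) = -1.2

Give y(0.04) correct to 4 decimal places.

Euler: y_{n+1} = y_n + h·f(t_n, y_n).
t=-0.500000, y=-1.200000: f=0.612574 → y ← -1.200000 + 0.18·0.612574 = -1.089737
t=-0.320000, y=-1.089737: f=0.677094 → y ← -1.089737 + 0.18·0.677094 = -0.967860
t=-0.140000, y=-0.967860: f=0.741209 → y ← -0.967860 + 0.18·0.741209 = -0.834442
y(0.04) ≈ -0.8344

-0.8344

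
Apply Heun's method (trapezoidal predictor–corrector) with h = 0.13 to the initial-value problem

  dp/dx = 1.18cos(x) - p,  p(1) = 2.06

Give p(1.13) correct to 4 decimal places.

1.8784

Heun: k1 = f(x_n, p_n); k2 = f(x_n + h, p_n + h·k1); p_{n+1} = p_n + (h/2)·(k1 + k2).
x=1.000000, p=2.060000:
  k1 = f(1.000000, 2.060000) = -1.422443
  k2 = f(1.130000, 1.875082) = -1.371624
  p ← 2.060000 + (0.13/2)·(-1.422443 + (-1.371624)) = 1.878386
p(1.13) ≈ 1.8784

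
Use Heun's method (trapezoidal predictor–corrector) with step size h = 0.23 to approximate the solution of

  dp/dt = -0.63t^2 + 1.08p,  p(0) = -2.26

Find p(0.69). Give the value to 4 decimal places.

-4.8169

Heun: k1 = f(t_n, p_n); k2 = f(t_n + h, p_n + h·k1); p_{n+1} = p_n + (h/2)·(k1 + k2).
t=0.000000, p=-2.260000:
  k1 = f(0.000000, -2.260000) = -2.440800
  k2 = f(0.230000, -2.821384) = -3.080422
  p ← -2.260000 + (0.23/2)·(-2.440800 + (-3.080422)) = -2.894940
t=0.230000, p=-2.894940:
  k1 = f(0.230000, -2.894940) = -3.159863
  k2 = f(0.460000, -3.621709) = -4.044754
  p ← -2.894940 + (0.23/2)·(-3.159863 + (-4.044754)) = -3.723471
t=0.460000, p=-3.723471:
  k1 = f(0.460000, -3.723471) = -4.154657
  k2 = f(0.690000, -4.679043) = -5.353309
  p ← -3.723471 + (0.23/2)·(-4.154657 + (-5.353309)) = -4.816887
p(0.69) ≈ -4.8169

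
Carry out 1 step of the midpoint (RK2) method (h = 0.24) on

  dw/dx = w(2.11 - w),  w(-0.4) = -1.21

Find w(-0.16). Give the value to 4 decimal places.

-2.7540

Midpoint: k1 = f(x_n, w_n); k2 = f(x_n + h/2, w_n + (h/2)·k1); w_{n+1} = w_n + h·k2.
x=-0.400000, w=-1.210000:
  k1 = f(-0.400000, -1.210000) = -4.017200
  k2 = f(-0.280000, -1.692064) = -6.433336
  w ← -1.210000 + 0.24·(-6.433336) = -2.754001
w(-0.16) ≈ -2.7540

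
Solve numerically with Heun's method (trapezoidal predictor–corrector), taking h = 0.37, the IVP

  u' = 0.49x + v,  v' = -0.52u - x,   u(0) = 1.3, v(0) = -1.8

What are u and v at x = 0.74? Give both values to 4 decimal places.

Heun on (u,v): k1 = f(x_n, state_n); k2 = f(x_n + h, state_n + h·k1); state_{n+1} = state_n + (h/2)·(k1 + k2).
0.000000: (1.300000, -1.800000)
  k1 = (-1.800000, -0.676000)
  predictor → (0.634000, -2.050120)
  k2 = (-1.868820, -0.699680)
  → (0.621268, -2.054501)
0.370000: (0.621268, -2.054501)
  k1 = (-1.873201, -0.693060)
  predictor → (-0.071816, -2.310933)
  k2 = (-1.948333, -0.702656)
  → (-0.085715, -2.312708)
(u(0.74), v(0.74)) ≈ (-0.0857, -2.3127)

-0.0857, -2.3127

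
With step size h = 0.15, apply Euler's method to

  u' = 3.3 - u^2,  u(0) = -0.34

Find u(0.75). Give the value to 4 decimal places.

Euler: u_{n+1} = u_n + h·f(s_n, u_n).
s=0.000000, u=-0.340000: f=3.184400 → u ← -0.340000 + 0.15·3.184400 = 0.137660
s=0.150000, u=0.137660: f=3.281050 → u ← 0.137660 + 0.15·3.281050 = 0.629817
s=0.300000, u=0.629817: f=2.903330 → u ← 0.629817 + 0.15·2.903330 = 1.065317
s=0.450000, u=1.065317: f=2.165100 → u ← 1.065317 + 0.15·2.165100 = 1.390082
s=0.600000, u=1.390082: f=1.367672 → u ← 1.390082 + 0.15·1.367672 = 1.595233
u(0.75) ≈ 1.5952

1.5952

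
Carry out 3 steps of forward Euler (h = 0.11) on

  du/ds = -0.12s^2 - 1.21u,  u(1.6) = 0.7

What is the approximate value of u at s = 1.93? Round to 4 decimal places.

0.3535

Euler: u_{n+1} = u_n + h·f(s_n, u_n).
s=1.600000, u=0.700000: f=-1.154200 → u ← 0.700000 + 0.11·(-1.154200) = 0.573038
s=1.710000, u=0.573038: f=-1.044268 → u ← 0.573038 + 0.11·(-1.044268) = 0.458169
s=1.820000, u=0.458169: f=-0.951872 → u ← 0.458169 + 0.11·(-0.951872) = 0.353463
u(1.93) ≈ 0.3535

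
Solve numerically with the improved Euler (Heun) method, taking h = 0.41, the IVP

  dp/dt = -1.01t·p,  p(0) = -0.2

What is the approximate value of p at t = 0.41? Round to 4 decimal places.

-0.1830

Heun: k1 = f(t_n, p_n); k2 = f(t_n + h, p_n + h·k1); p_{n+1} = p_n + (h/2)·(k1 + k2).
t=0.000000, p=-0.200000:
  k1 = f(0.000000, -0.200000) = 0.000000
  k2 = f(0.410000, -0.200000) = 0.082820
  p ← -0.200000 + (0.41/2)·(0.000000 + 0.082820) = -0.183022
p(0.41) ≈ -0.1830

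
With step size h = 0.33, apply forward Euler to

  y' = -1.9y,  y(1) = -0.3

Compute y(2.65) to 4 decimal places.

-0.0022

Euler: y_{n+1} = y_n + h·f(x_n, y_n).
x=1.000000, y=-0.300000: f=0.570000 → y ← -0.300000 + 0.33·0.570000 = -0.111900
x=1.330000, y=-0.111900: f=0.212610 → y ← -0.111900 + 0.33·0.212610 = -0.041739
x=1.660000, y=-0.041739: f=0.079304 → y ← -0.041739 + 0.33·0.079304 = -0.015569
x=1.990000, y=-0.015569: f=0.029580 → y ← -0.015569 + 0.33·0.029580 = -0.005807
x=2.320000, y=-0.005807: f=0.011033 → y ← -0.005807 + 0.33·0.011033 = -0.002166
y(2.65) ≈ -0.0022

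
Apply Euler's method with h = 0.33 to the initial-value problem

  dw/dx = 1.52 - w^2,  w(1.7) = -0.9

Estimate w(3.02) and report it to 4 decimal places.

0.6527

Euler: w_{n+1} = w_n + h·f(x_n, w_n).
x=1.700000, w=-0.900000: f=0.710000 → w ← -0.900000 + 0.33·0.710000 = -0.665700
x=2.030000, w=-0.665700: f=1.076844 → w ← -0.665700 + 0.33·1.076844 = -0.310342
x=2.360000, w=-0.310342: f=1.423688 → w ← -0.310342 + 0.33·1.423688 = 0.159475
x=2.690000, w=0.159475: f=1.494568 → w ← 0.159475 + 0.33·1.494568 = 0.652683
w(3.02) ≈ 0.6527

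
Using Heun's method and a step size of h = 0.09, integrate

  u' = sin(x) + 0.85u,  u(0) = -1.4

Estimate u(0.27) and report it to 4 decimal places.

Heun: k1 = f(x_n, u_n); k2 = f(x_n + h, u_n + h·k1); u_{n+1} = u_n + (h/2)·(k1 + k2).
x=0.000000, u=-1.400000:
  k1 = f(0.000000, -1.400000) = -1.190000
  k2 = f(0.090000, -1.507100) = -1.191156
  u ← -1.400000 + (0.09/2)·(-1.190000 + (-1.191156)) = -1.507152
x=0.090000, u=-1.507152:
  k1 = f(0.090000, -1.507152) = -1.191201
  k2 = f(0.180000, -1.614360) = -1.193177
  u ← -1.507152 + (0.09/2)·(-1.191201 + (-1.193177)) = -1.614449
x=0.180000, u=-1.614449:
  k1 = f(0.180000, -1.614449) = -1.193252
  k2 = f(0.270000, -1.721842) = -1.196834
  u ← -1.614449 + (0.09/2)·(-1.193252 + (-1.196834)) = -1.722003
u(0.27) ≈ -1.7220

-1.7220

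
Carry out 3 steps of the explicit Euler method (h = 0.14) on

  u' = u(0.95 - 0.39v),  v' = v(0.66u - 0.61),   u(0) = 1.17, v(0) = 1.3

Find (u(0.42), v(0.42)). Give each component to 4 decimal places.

Euler on (u,v): u_{n+1} = u_n + h·u', v_{n+1} = v_n + h·v'.
0.000000: (1.170000, 1.300000); f=(0.518310, 0.210860) → (1.242563, 1.329520)
0.140000: (1.242563, 1.329520); f=(0.536150, 0.279321) → (1.317624, 1.368625)
0.280000: (1.317624, 1.368625); f=(0.548443, 0.355339) → (1.394406, 1.418373)
(u(0.42), v(0.42)) ≈ (1.3944, 1.4184)

1.3944, 1.4184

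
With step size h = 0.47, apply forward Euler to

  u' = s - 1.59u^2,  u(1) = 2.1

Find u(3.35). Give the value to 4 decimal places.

1.3002

Euler: u_{n+1} = u_n + h·f(s_n, u_n).
s=1.000000, u=2.100000: f=-6.011900 → u ← 2.100000 + 0.47·(-6.011900) = -0.725593
s=1.470000, u=-0.725593: f=0.632889 → u ← -0.725593 + 0.47·0.632889 = -0.428135
s=1.940000, u=-0.428135: f=1.648553 → u ← -0.428135 + 0.47·1.648553 = 0.346685
s=2.410000, u=0.346685: f=2.218898 → u ← 0.346685 + 0.47·2.218898 = 1.389566
s=2.880000, u=1.389566: f=-0.190123 → u ← 1.389566 + 0.47·(-0.190123) = 1.300209
u(3.35) ≈ 1.3002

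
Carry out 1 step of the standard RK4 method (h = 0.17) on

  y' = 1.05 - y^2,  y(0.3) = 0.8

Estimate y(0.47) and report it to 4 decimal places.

RK4: k1 = f(s_n, y_n); k2 = f(s_n + h/2, y_n + (h/2)·k1); k3 = f(s_n + h/2, y_n + (h/2)·k2); k4 = f(s_n + h, y_n + h·k3); y_{n+1} = y_n + (h/6)·(k1 + 2k2 + 2k3 + k4).
s=0.300000, y=0.800000:
  k1 = f(0.300000, 0.800000) = 0.410000
  k2 = f(0.385000, 0.834850) = 0.353025
  k3 = f(0.385000, 0.830007) = 0.361088
  k4 = f(0.470000, 0.861385) = 0.308016
  y ← 0.800000 + (0.17/6)·(k1 + 2k2 + 2k3 + k4) = 0.860810
y(0.47) ≈ 0.8608

0.8608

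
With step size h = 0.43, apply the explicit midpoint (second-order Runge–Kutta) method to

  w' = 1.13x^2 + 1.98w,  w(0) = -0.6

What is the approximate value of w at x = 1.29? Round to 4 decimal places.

-5.1534

Midpoint: k1 = f(x_n, w_n); k2 = f(x_n + h/2, w_n + (h/2)·k1); w_{n+1} = w_n + h·k2.
x=0.000000, w=-0.600000:
  k1 = f(0.000000, -0.600000) = -1.188000
  k2 = f(0.215000, -0.855420) = -1.641497
  w ← -0.600000 + 0.43·(-1.641497) = -1.305844
x=0.430000, w=-1.305844:
  k1 = f(0.430000, -1.305844) = -2.376634
  k2 = f(0.645000, -1.816820) = -3.127196
  w ← -1.305844 + 0.43·(-3.127196) = -2.650538
x=0.860000, w=-2.650538:
  k1 = f(0.860000, -2.650538) = -4.412317
  k2 = f(1.075000, -3.599186) = -5.820532
  w ← -2.650538 + 0.43·(-5.820532) = -5.153367
w(1.29) ≈ -5.1534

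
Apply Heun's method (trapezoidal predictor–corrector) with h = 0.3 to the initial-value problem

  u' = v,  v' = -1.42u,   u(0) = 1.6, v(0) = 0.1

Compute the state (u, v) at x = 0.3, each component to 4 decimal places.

Heun on (u,v): k1 = f(x_n, state_n); k2 = f(x_n + h, state_n + h·k1); state_{n+1} = state_n + (h/2)·(k1 + k2).
0.000000: (1.600000, 0.100000)
  k1 = (0.100000, -2.272000)
  predictor → (1.630000, -0.581600)
  k2 = (-0.581600, -2.314600)
  → (1.527760, -0.587990)
(u(0.3), v(0.3)) ≈ (1.5278, -0.5880)

1.5278, -0.5880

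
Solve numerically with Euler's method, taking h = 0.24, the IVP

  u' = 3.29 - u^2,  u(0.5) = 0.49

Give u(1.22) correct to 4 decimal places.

Euler: u_{n+1} = u_n + h·f(x_n, u_n).
x=0.500000, u=0.490000: f=3.049900 → u ← 0.490000 + 0.24·3.049900 = 1.221976
x=0.740000, u=1.221976: f=1.796775 → u ← 1.221976 + 0.24·1.796775 = 1.653202
x=0.980000, u=1.653202: f=0.556923 → u ← 1.653202 + 0.24·0.556923 = 1.786864
u(1.22) ≈ 1.7869

1.7869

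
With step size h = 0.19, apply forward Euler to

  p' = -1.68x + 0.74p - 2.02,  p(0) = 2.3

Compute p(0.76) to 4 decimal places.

1.6032

Euler: p_{n+1} = p_n + h·f(x_n, p_n).
x=0.000000, p=2.300000: f=-0.318000 → p ← 2.300000 + 0.19·(-0.318000) = 2.239580
x=0.190000, p=2.239580: f=-0.681911 → p ← 2.239580 + 0.19·(-0.681911) = 2.110017
x=0.380000, p=2.110017: f=-1.096987 → p ← 2.110017 + 0.19·(-1.096987) = 1.901589
x=0.570000, p=1.901589: f=-1.570424 → p ← 1.901589 + 0.19·(-1.570424) = 1.603209
p(0.76) ≈ 1.6032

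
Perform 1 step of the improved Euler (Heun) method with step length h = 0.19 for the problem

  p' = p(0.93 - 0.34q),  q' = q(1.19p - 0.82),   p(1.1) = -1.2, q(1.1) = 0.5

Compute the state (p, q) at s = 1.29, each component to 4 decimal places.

Heun on (p,q): k1 = f(s_n, state_n); k2 = f(s_n + h, state_n + h·k1); state_{n+1} = state_n + (h/2)·(k1 + k2).
1.100000: (-1.200000, 0.500000)
  k1 = (-0.912000, -1.124000)
  predictor → (-1.373280, 0.286440)
  k2 = (-1.143407, -0.702982)
  → (-1.395264, 0.326437)
(p(1.29), q(1.29)) ≈ (-1.3953, 0.3264)

-1.3953, 0.3264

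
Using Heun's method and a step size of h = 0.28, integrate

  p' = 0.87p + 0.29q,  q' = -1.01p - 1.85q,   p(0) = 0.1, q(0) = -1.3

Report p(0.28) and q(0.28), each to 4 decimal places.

0.0351, -0.8105

Heun on (p,q): k1 = f(t_n, state_n); k2 = f(t_n + h, state_n + h·k1); state_{n+1} = state_n + (h/2)·(k1 + k2).
0.000000: (0.100000, -1.300000)
  k1 = (-0.290000, 2.304000)
  predictor → (0.018800, -0.654880)
  k2 = (-0.173559, 1.192540)
  → (0.035102, -0.810484)
(p(0.28), q(0.28)) ≈ (0.0351, -0.8105)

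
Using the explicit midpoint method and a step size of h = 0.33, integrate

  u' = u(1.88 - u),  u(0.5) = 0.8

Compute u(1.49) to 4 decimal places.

Midpoint: k1 = f(t_n, u_n); k2 = f(t_n + h/2, u_n + (h/2)·k1); u_{n+1} = u_n + h·k2.
t=0.500000, u=0.800000:
  k1 = f(0.500000, 0.800000) = 0.864000
  k2 = f(0.665000, 0.942560) = 0.883593
  u ← 0.800000 + 0.33·0.883593 = 1.091586
t=0.830000, u=1.091586:
  k1 = f(0.830000, 1.091586) = 0.860622
  k2 = f(0.995000, 1.233588) = 0.797406
  u ← 1.091586 + 0.33·0.797406 = 1.354730
t=1.160000, u=1.354730:
  k1 = f(1.160000, 1.354730) = 0.711599
  k2 = f(1.325000, 1.472144) = 0.600423
  u ← 1.354730 + 0.33·0.600423 = 1.552869
u(1.49) ≈ 1.5529

1.5529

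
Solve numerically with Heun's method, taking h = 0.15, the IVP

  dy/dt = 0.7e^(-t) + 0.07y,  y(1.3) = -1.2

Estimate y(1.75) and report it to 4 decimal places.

Heun: k1 = f(t_n, y_n); k2 = f(t_n + h, y_n + h·k1); y_{n+1} = y_n + (h/2)·(k1 + k2).
t=1.300000, y=-1.200000:
  k1 = f(1.300000, -1.200000) = 0.106772
  k2 = f(1.450000, -1.183984) = 0.081320
  y ← -1.200000 + (0.15/2)·(0.106772 + 0.081320) = -1.185893
t=1.450000, y=-1.185893:
  k1 = f(1.450000, -1.185893) = 0.081187
  k2 = f(1.600000, -1.173715) = 0.059168
  y ← -1.185893 + (0.15/2)·(0.081187 + 0.059168) = -1.175366
t=1.600000, y=-1.175366:
  k1 = f(1.600000, -1.175366) = 0.059052
  k2 = f(1.750000, -1.166509) = 0.039986
  y ← -1.175366 + (0.15/2)·(0.059052 + 0.039986) = -1.167939
y(1.75) ≈ -1.1679

-1.1679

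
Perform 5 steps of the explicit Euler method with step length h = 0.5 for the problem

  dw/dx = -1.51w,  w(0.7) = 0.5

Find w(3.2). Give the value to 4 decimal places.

0.0004

Euler: w_{n+1} = w_n + h·f(x_n, w_n).
x=0.700000, w=0.500000: f=-0.755000 → w ← 0.500000 + 0.5·(-0.755000) = 0.122500
x=1.200000, w=0.122500: f=-0.184975 → w ← 0.122500 + 0.5·(-0.184975) = 0.030012
x=1.700000, w=0.030012: f=-0.045319 → w ← 0.030012 + 0.5·(-0.045319) = 0.007353
x=2.200000, w=0.007353: f=-0.011103 → w ← 0.007353 + 0.5·(-0.011103) = 0.001802
x=2.700000, w=0.001802: f=-0.002720 → w ← 0.001802 + 0.5·(-0.002720) = 0.000441
w(3.2) ≈ 0.0004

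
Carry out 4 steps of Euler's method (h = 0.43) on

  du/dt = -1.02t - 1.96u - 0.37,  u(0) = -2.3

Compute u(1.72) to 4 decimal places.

-0.8198

Euler: u_{n+1} = u_n + h·f(t_n, u_n).
t=0.000000, u=-2.300000: f=4.138000 → u ← -2.300000 + 0.43·4.138000 = -0.520660
t=0.430000, u=-0.520660: f=0.211894 → u ← -0.520660 + 0.43·0.211894 = -0.429546
t=0.860000, u=-0.429546: f=-0.405290 → u ← -0.429546 + 0.43·(-0.405290) = -0.603821
t=1.290000, u=-0.603821: f=-0.502312 → u ← -0.603821 + 0.43·(-0.502312) = -0.819815
u(1.72) ≈ -0.8198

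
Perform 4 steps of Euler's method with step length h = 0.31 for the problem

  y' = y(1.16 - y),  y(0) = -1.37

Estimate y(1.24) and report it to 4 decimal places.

-93.8285

Euler: y_{n+1} = y_n + h·f(s_n, y_n).
s=0.000000, y=-1.370000: f=-3.466100 → y ← -1.370000 + 0.31·(-3.466100) = -2.444491
s=0.310000, y=-2.444491: f=-8.811146 → y ← -2.444491 + 0.31·(-8.811146) = -5.175946
s=0.620000, y=-5.175946: f=-32.794517 → y ← -5.175946 + 0.31·(-32.794517) = -15.342246
s=0.930000, y=-15.342246: f=-253.181529 → y ← -15.342246 + 0.31·(-253.181529) = -93.828520
y(1.24) ≈ -93.8285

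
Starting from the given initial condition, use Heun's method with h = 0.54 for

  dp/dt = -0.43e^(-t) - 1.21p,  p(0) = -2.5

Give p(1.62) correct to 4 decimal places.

Heun: k1 = f(t_n, p_n); k2 = f(t_n + h, p_n + h·k1); p_{n+1} = p_n + (h/2)·(k1 + k2).
t=0.000000, p=-2.500000:
  k1 = f(0.000000, -2.500000) = 2.595000
  k2 = f(0.540000, -1.098700) = 1.078845
  p ← -2.500000 + (0.54/2)·(2.595000 + 1.078845) = -1.508062
t=0.540000, p=-1.508062:
  k1 = f(0.540000, -1.508062) = 1.574173
  k2 = f(1.080000, -0.658008) = 0.650164
  p ← -1.508062 + (0.54/2)·(1.574173 + 0.650164) = -0.907491
t=1.080000, p=-0.907491:
  k1 = f(1.080000, -0.907491) = 0.952038
  k2 = f(1.620000, -0.393390) = 0.390906
  p ← -0.907491 + (0.54/2)·(0.952038 + 0.390906) = -0.544896
p(1.62) ≈ -0.5449

-0.5449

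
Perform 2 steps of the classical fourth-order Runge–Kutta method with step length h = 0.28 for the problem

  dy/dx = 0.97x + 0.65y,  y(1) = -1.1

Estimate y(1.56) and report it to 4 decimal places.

-0.7554

RK4: k1 = f(x_n, y_n); k2 = f(x_n + h/2, y_n + (h/2)·k1); k3 = f(x_n + h/2, y_n + (h/2)·k2); k4 = f(x_n + h, y_n + h·k3); y_{n+1} = y_n + (h/6)·(k1 + 2k2 + 2k3 + k4).
x=1.000000, y=-1.100000:
  k1 = f(1.000000, -1.100000) = 0.255000
  k2 = f(1.140000, -1.064300) = 0.414005
  k3 = f(1.140000, -1.042039) = 0.428474
  k4 = f(1.280000, -0.980027) = 0.604582
  y ← -1.100000 + (0.28/6)·(k1 + 2k2 + 2k3 + k4) = -0.981255
x=1.280000, y=-0.981255:
  k1 = f(1.280000, -0.981255) = 0.603784
  k2 = f(1.420000, -0.896725) = 0.794529
  k3 = f(1.420000, -0.870021) = 0.811887
  k4 = f(1.560000, -0.753927) = 1.023148
  y ← -0.981255 + (0.28/6)·(k1 + 2k2 + 2k3 + k4) = -0.755399
y(1.56) ≈ -0.7554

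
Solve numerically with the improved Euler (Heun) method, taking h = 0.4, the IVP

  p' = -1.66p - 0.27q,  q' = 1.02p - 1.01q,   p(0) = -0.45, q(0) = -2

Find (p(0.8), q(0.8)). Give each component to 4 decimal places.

Heun on (p,q): k1 = f(t_n, state_n); k2 = f(t_n + h, state_n + h·k1); state_{n+1} = state_n + (h/2)·(k1 + k2).
0.000000: (-0.450000, -2.000000)
  k1 = (1.287000, 1.561000)
  predictor → (0.064800, -1.375600)
  k2 = (0.263844, 1.455452)
  → (-0.139831, -1.396710)
0.400000: (-0.139831, -1.396710)
  k1 = (0.609231, 1.268049)
  predictor → (0.103861, -0.889490)
  k2 = (0.067752, 1.004324)
  → (-0.004434, -0.942235)
(p(0.8), q(0.8)) ≈ (-0.0044, -0.9422)

-0.0044, -0.9422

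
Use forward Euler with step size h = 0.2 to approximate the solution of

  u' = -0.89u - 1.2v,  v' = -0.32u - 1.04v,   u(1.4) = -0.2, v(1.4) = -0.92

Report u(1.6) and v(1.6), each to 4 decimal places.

Euler on (u,v): u_{n+1} = u_n + h·u', v_{n+1} = v_n + h·v'.
1.400000: (-0.200000, -0.920000); f=(1.282000, 1.020800) → (0.056400, -0.715840)
(u(1.6), v(1.6)) ≈ (0.0564, -0.7158)

0.0564, -0.7158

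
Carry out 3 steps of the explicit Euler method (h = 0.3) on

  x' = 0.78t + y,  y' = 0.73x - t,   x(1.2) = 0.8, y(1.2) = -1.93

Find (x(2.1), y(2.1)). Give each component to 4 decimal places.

-0.0969, -2.9471

Euler on (x,y): x_{n+1} = x_n + h·x', y_{n+1} = y_n + h·y'.
1.200000: (0.800000, -1.930000); f=(-0.994000, -0.616000) → (0.501800, -2.114800)
1.500000: (0.501800, -2.114800); f=(-0.944800, -1.133686) → (0.218360, -2.454906)
1.800000: (0.218360, -2.454906); f=(-1.050906, -1.640597) → (-0.096912, -2.947085)
(x(2.1), y(2.1)) ≈ (-0.0969, -2.9471)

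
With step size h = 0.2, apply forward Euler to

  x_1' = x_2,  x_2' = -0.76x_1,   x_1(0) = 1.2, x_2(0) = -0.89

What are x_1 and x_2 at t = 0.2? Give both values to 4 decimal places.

Euler on (x_1,x_2): x_1_{n+1} = x_1_n + h·x_1', x_2_{n+1} = x_2_n + h·x_2'.
0.000000: (1.200000, -0.890000); f=(-0.890000, -0.912000) → (1.022000, -1.072400)
(x_1(0.2), x_2(0.2)) ≈ (1.0220, -1.0724)

1.0220, -1.0724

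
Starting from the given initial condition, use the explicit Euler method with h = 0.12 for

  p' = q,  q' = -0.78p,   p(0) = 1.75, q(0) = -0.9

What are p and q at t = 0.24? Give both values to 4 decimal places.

Euler on (p,q): p_{n+1} = p_n + h·p', q_{n+1} = q_n + h·q'.
0.000000: (1.750000, -0.900000); f=(-0.900000, -1.365000) → (1.642000, -1.063800)
0.120000: (1.642000, -1.063800); f=(-1.063800, -1.280760) → (1.514344, -1.217491)
(p(0.24), q(0.24)) ≈ (1.5143, -1.2175)

1.5143, -1.2175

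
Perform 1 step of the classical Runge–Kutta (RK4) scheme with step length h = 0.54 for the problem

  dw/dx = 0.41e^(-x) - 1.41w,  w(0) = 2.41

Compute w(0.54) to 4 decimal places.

1.2449

RK4: k1 = f(x_n, w_n); k2 = f(x_n + h/2, w_n + (h/2)·k1); k3 = f(x_n + h/2, w_n + (h/2)·k2); k4 = f(x_n + h, w_n + h·k3); w_{n+1} = w_n + (h/6)·(k1 + 2k2 + 2k3 + k4).
x=0.000000, w=2.410000:
  k1 = f(0.000000, 2.410000) = -2.988100
  k2 = f(0.270000, 1.603213) = -1.947545
  k3 = f(0.270000, 1.884163) = -2.343684
  k4 = f(0.540000, 1.144411) = -1.374692
  w ← 2.410000 + (0.54/6)·(k1 + 2k2 + 2k3 + k4) = 1.244928
w(0.54) ≈ 1.2449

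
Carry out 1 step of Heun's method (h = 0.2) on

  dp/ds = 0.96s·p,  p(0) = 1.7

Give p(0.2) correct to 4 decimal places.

1.7326

Heun: k1 = f(s_n, p_n); k2 = f(s_n + h, p_n + h·k1); p_{n+1} = p_n + (h/2)·(k1 + k2).
s=0.000000, p=1.700000:
  k1 = f(0.000000, 1.700000) = 0.000000
  k2 = f(0.200000, 1.700000) = 0.326400
  p ← 1.700000 + (0.2/2)·(0.000000 + 0.326400) = 1.732640
p(0.2) ≈ 1.7326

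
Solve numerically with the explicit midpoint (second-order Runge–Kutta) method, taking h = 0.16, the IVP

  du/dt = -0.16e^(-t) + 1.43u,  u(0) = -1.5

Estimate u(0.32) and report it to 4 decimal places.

Midpoint: k1 = f(t_n, u_n); k2 = f(t_n + h/2, u_n + (h/2)·k1); u_{n+1} = u_n + h·k2.
t=0.000000, u=-1.500000:
  k1 = f(0.000000, -1.500000) = -2.305000
  k2 = f(0.080000, -1.684400) = -2.556391
  u ← -1.500000 + 0.16·(-2.556391) = -1.909022
t=0.160000, u=-1.909022:
  k1 = f(0.160000, -1.909022) = -2.866245
  k2 = f(0.240000, -2.138322) = -3.183661
  u ← -1.909022 + 0.16·(-3.183661) = -2.418408
u(0.32) ≈ -2.4184

-2.4184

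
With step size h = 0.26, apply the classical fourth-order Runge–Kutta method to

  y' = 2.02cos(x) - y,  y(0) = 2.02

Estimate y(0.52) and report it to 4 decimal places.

RK4: k1 = f(x_n, y_n); k2 = f(x_n + h/2, y_n + (h/2)·k1); k3 = f(x_n + h/2, y_n + (h/2)·k2); k4 = f(x_n + h, y_n + h·k3); y_{n+1} = y_n + (h/6)·(k1 + 2k2 + 2k3 + k4).
x=0.000000, y=2.020000:
  k1 = f(0.000000, 2.020000) = 0.000000
  k2 = f(0.130000, 2.020000) = -0.017045
  k3 = f(0.130000, 2.017784) = -0.014829
  k4 = f(0.260000, 2.016144) = -0.064037
  y ← 2.020000 + (0.26/6)·(k1 + 2k2 + 2k3 + k4) = 2.014463
x=0.260000, y=2.014463:
  k1 = f(0.260000, 2.014463) = -0.062355
  k2 = f(0.390000, 2.006357) = -0.138040
  k3 = f(0.390000, 1.996517) = -0.128201
  k4 = f(0.520000, 1.981130) = -0.228136
  y ← 2.014463 + (0.26/6)·(k1 + 2k2 + 2k3 + k4) = 1.978800
y(0.52) ≈ 1.9788

1.9788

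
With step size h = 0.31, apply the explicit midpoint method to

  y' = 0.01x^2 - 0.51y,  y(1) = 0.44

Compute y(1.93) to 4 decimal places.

0.2917

Midpoint: k1 = f(x_n, y_n); k2 = f(x_n + h/2, y_n + (h/2)·k1); y_{n+1} = y_n + h·k2.
x=1.000000, y=0.440000:
  k1 = f(1.000000, 0.440000) = -0.214400
  k2 = f(1.155000, 0.406768) = -0.194111
  y ← 0.440000 + 0.31·(-0.194111) = 0.379825
x=1.310000, y=0.379825:
  k1 = f(1.310000, 0.379825) = -0.176550
  k2 = f(1.465000, 0.352460) = -0.158292
  y ← 0.379825 + 0.31·(-0.158292) = 0.330755
x=1.620000, y=0.330755:
  k1 = f(1.620000, 0.330755) = -0.142441
  k2 = f(1.775000, 0.308676) = -0.125919
  y ← 0.330755 + 0.31·(-0.125919) = 0.291720
y(1.93) ≈ 0.2917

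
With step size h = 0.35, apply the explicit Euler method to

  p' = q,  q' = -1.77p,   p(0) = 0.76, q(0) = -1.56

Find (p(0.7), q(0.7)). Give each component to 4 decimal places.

-0.4968, -2.1634

Euler on (p,q): p_{n+1} = p_n + h·p', q_{n+1} = q_n + h·q'.
0.000000: (0.760000, -1.560000); f=(-1.560000, -1.345200) → (0.214000, -2.030820)
0.350000: (0.214000, -2.030820); f=(-2.030820, -0.378780) → (-0.496787, -2.163393)
(p(0.7), q(0.7)) ≈ (-0.4968, -2.1634)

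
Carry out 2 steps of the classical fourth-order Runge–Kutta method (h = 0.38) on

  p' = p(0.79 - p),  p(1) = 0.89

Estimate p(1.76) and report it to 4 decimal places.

RK4: k1 = f(x_n, p_n); k2 = f(x_n + h/2, p_n + (h/2)·k1); k3 = f(x_n + h/2, p_n + (h/2)·k2); k4 = f(x_n + h, p_n + h·k3); p_{n+1} = p_n + (h/6)·(k1 + 2k2 + 2k3 + k4).
x=1.000000, p=0.890000:
  k1 = f(1.000000, 0.890000) = -0.089000
  k2 = f(1.190000, 0.873090) = -0.072545
  k3 = f(1.190000, 0.876216) = -0.075544
  k4 = f(1.380000, 0.861293) = -0.061404
  p ← 0.890000 + (0.38/6)·(k1 + 2k2 + 2k3 + k4) = 0.861716
x=1.380000, p=0.861716:
  k1 = f(1.380000, 0.861716) = -0.061799
  k2 = f(1.570000, 0.849975) = -0.050977
  k3 = f(1.570000, 0.852031) = -0.052852
  k4 = f(1.760000, 0.841633) = -0.043456
  p ← 0.861716 + (0.38/6)·(k1 + 2k2 + 2k3 + k4) = 0.841899
p(1.76) ≈ 0.8419

0.8419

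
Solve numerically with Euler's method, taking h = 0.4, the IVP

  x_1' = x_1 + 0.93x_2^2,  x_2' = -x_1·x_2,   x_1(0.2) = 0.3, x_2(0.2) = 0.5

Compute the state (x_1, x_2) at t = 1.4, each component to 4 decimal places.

1.1518, 0.2392

Euler on (x_1,x_2): x_1_{n+1} = x_1_n + h·x_1', x_2_{n+1} = x_2_n + h·x_2'.
0.200000: (0.300000, 0.500000); f=(0.532500, -0.150000) → (0.513000, 0.440000)
0.600000: (0.513000, 0.440000); f=(0.693048, -0.225720) → (0.790219, 0.349712)
1.000000: (0.790219, 0.349712); f=(0.903957, -0.276349) → (1.151802, 0.239172)
(x_1(1.4), x_2(1.4)) ≈ (1.1518, 0.2392)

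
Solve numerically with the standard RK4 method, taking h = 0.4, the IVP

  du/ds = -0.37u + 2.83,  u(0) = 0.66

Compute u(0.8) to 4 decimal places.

2.4506

RK4: k1 = f(s_n, u_n); k2 = f(s_n + h/2, u_n + (h/2)·k1); k3 = f(s_n + h/2, u_n + (h/2)·k2); k4 = f(s_n + h, u_n + h·k3); u_{n+1} = u_n + (h/6)·(k1 + 2k2 + 2k3 + k4).
s=0.000000, u=0.660000:
  k1 = f(0.000000, 0.660000) = 2.585800
  k2 = f(0.200000, 1.177160) = 2.394451
  k3 = f(0.200000, 1.138890) = 2.408611
  k4 = f(0.400000, 1.623444) = 2.229326
  u ← 0.660000 + (0.4/6)·(k1 + 2k2 + 2k3 + k4) = 1.621417
s=0.400000, u=1.621417:
  k1 = f(0.400000, 1.621417) = 2.230076
  k2 = f(0.600000, 2.067432) = 2.065050
  k3 = f(0.600000, 2.034427) = 2.077262
  k4 = f(0.800000, 2.452321) = 1.922641
  u ← 1.621417 + (0.4/6)·(k1 + 2k2 + 2k3 + k4) = 2.450573
u(0.8) ≈ 2.4506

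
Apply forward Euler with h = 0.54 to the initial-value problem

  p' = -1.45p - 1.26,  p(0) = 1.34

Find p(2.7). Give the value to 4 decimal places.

-0.8679

Euler: p_{n+1} = p_n + h·f(t_n, p_n).
t=0.000000, p=1.340000: f=-3.203000 → p ← 1.340000 + 0.54·(-3.203000) = -0.389620
t=0.540000, p=-0.389620: f=-0.695051 → p ← -0.389620 + 0.54·(-0.695051) = -0.764948
t=1.080000, p=-0.764948: f=-0.150826 → p ← -0.764948 + 0.54·(-0.150826) = -0.846394
t=1.620000, p=-0.846394: f=-0.032729 → p ← -0.846394 + 0.54·(-0.032729) = -0.864067
t=2.160000, p=-0.864067: f=-0.007102 → p ← -0.864067 + 0.54·(-0.007102) = -0.867903
p(2.7) ≈ -0.8679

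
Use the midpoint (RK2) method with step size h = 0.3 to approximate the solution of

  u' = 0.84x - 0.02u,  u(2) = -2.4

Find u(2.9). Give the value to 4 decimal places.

Midpoint: k1 = f(x_n, u_n); k2 = f(x_n + h/2, u_n + (h/2)·k1); u_{n+1} = u_n + h·k2.
x=2.000000, u=-2.400000:
  k1 = f(2.000000, -2.400000) = 1.728000
  k2 = f(2.150000, -2.140800) = 1.848816
  u ← -2.400000 + 0.3·1.848816 = -1.845355
x=2.300000, u=-1.845355:
  k1 = f(2.300000, -1.845355) = 1.968907
  k2 = f(2.450000, -1.550019) = 2.089000
  u ← -1.845355 + 0.3·2.089000 = -1.218655
x=2.600000, u=-1.218655:
  k1 = f(2.600000, -1.218655) = 2.208373
  k2 = f(2.750000, -0.887399) = 2.327748
  u ← -1.218655 + 0.3·2.327748 = -0.520331
u(2.9) ≈ -0.5203

-0.5203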